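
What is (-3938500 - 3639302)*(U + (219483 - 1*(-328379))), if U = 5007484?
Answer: -42097312029492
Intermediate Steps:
(-3938500 - 3639302)*(U + (219483 - 1*(-328379))) = (-3938500 - 3639302)*(5007484 + (219483 - 1*(-328379))) = -7577802*(5007484 + (219483 + 328379)) = -7577802*(5007484 + 547862) = -7577802*5555346 = -42097312029492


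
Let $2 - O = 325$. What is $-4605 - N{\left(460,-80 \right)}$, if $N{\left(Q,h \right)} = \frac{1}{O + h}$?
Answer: $- \frac{1855814}{403} \approx -4605.0$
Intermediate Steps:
$O = -323$ ($O = 2 - 325 = -323$)
$N{\left(Q,h \right)} = \frac{1}{-323 + h}$
$-4605 - N{\left(460,-80 \right)} = -4605 - \frac{1}{-323 - 80} = -4605 - \frac{1}{-403} = -4605 - - \frac{1}{403} = -4605 + \frac{1}{403} = - \frac{1855814}{403}$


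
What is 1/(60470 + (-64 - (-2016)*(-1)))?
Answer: 1/58390 ≈ 1.7126e-5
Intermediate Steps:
1/(60470 + (-64 - (-2016)*(-1))) = 1/(60470 + (-64 - 126*16)) = 1/(60470 + (-64 - 2016)) = 1/(60470 - 2080) = 1/58390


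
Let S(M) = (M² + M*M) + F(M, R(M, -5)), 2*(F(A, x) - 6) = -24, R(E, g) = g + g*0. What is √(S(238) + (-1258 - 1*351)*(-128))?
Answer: √319234 ≈ 565.01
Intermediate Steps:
R(E, g) = g (R(E, g) = g + 0 = g)
F(A, x) = -6 (F(A, x) = 6 + (½)*(-24) = 6 - 12 = -6)
S(M) = -6 + 2*M² (S(M) = (M² + M*M) - 6 = (M² + M²) - 6 = 2*M² - 6 = -6 + 2*M²)
√(S(238) + (-1258 - 1*351)*(-128)) = √((-6 + 2*238²) + (-1258 - 1*351)*(-128)) = √((-6 + 2*56644) + (-1258 - 351)*(-128)) = √((-6 + 113288) - 1609*(-128)) = √(113282 + 205952) = √319234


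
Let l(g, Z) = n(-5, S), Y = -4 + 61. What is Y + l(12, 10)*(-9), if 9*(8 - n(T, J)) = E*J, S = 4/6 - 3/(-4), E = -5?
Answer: -265/12 ≈ -22.083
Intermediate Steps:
S = 17/12 (S = 4*(⅙) - 3*(-¼) = ⅔ + ¾ = 17/12 ≈ 1.4167)
Y = 57
n(T, J) = 8 + 5*J/9 (n(T, J) = 8 - (-5)*J/9 = 8 + 5*J/9)
l(g, Z) = 949/108 (l(g, Z) = 8 + (5/9)*(17/12) = 8 + 85/108 = 949/108)
Y + l(12, 10)*(-9) = 57 + (949/108)*(-9) = 57 - 949/12 = -265/12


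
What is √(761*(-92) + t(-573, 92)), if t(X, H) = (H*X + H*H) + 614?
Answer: 5*I*√4546 ≈ 337.12*I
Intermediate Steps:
t(X, H) = 614 + H² + H*X (t(X, H) = (H*X + H²) + 614 = (H² + H*X) + 614 = 614 + H² + H*X)
√(761*(-92) + t(-573, 92)) = √(761*(-92) + (614 + 92² + 92*(-573))) = √(-70012 + (614 + 8464 - 52716)) = √(-70012 - 43638) = √(-113650) = 5*I*√4546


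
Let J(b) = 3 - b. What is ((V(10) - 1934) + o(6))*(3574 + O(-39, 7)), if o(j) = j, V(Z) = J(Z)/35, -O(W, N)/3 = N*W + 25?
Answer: -41629838/5 ≈ -8.3260e+6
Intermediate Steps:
O(W, N) = -75 - 3*N*W (O(W, N) = -3*(N*W + 25) = -3*(25 + N*W) = -75 - 3*N*W)
V(Z) = 3/35 - Z/35 (V(Z) = (3 - Z)/35 = (3 - Z)*(1/35) = 3/35 - Z/35)
((V(10) - 1934) + o(6))*(3574 + O(-39, 7)) = (((3/35 - 1/35*10) - 1934) + 6)*(3574 + (-75 - 3*7*(-39))) = (((3/35 - 2/7) - 1934) + 6)*(3574 + (-75 + 819)) = ((-1/5 - 1934) + 6)*(3574 + 744) = (-9671/5 + 6)*4318 = -9641/5*4318 = -41629838/5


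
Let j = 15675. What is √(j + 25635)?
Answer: 9*√510 ≈ 203.25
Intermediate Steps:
√(j + 25635) = √(15675 + 25635) = √41310 = 9*√510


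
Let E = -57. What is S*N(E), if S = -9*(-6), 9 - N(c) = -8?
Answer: 918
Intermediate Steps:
N(c) = 17 (N(c) = 9 - 1*(-8) = 9 + 8 = 17)
S = 54
S*N(E) = 54*17 = 918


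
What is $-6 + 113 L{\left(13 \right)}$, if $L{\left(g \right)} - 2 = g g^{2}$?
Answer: $248481$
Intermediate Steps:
$L{\left(g \right)} = 2 + g^{3}$ ($L{\left(g \right)} = 2 + g g^{2} = 2 + g^{3}$)
$-6 + 113 L{\left(13 \right)} = -6 + 113 \left(2 + 13^{3}\right) = -6 + 113 \left(2 + 2197\right) = -6 + 113 \cdot 2199 = -6 + 248487 = 248481$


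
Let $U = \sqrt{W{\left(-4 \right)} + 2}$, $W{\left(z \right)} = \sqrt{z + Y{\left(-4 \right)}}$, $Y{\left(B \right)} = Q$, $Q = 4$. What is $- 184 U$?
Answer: $- 184 \sqrt{2} \approx -260.22$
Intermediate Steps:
$Y{\left(B \right)} = 4$
$W{\left(z \right)} = \sqrt{4 + z}$ ($W{\left(z \right)} = \sqrt{z + 4} = \sqrt{4 + z}$)
$U = \sqrt{2}$ ($U = \sqrt{\sqrt{4 - 4} + 2} = \sqrt{\sqrt{0} + 2} = \sqrt{0 + 2} = \sqrt{2} \approx 1.4142$)
$- 184 U = - 184 \sqrt{2}$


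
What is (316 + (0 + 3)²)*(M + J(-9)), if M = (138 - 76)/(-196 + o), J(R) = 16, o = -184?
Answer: 195585/38 ≈ 5147.0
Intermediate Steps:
M = -31/190 (M = (138 - 76)/(-196 - 184) = 62/(-380) = 62*(-1/380) = -31/190 ≈ -0.16316)
(316 + (0 + 3)²)*(M + J(-9)) = (316 + (0 + 3)²)*(-31/190 + 16) = (316 + 3²)*(3009/190) = (316 + 9)*(3009/190) = 325*(3009/190) = 195585/38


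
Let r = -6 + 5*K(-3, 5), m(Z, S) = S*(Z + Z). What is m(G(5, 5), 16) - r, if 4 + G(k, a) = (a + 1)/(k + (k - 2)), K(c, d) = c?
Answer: -83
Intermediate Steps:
G(k, a) = -4 + (1 + a)/(-2 + 2*k) (G(k, a) = -4 + (a + 1)/(k + (k - 2)) = -4 + (1 + a)/(k + (-2 + k)) = -4 + (1 + a)/(-2 + 2*k))
m(Z, S) = 2*S*Z (m(Z, S) = S*(2*Z) = 2*S*Z)
r = -21 (r = -6 + 5*(-3) = -6 - 15 = -21)
m(G(5, 5), 16) - r = 2*16*((9 + 5 - 8*5)/(2*(-1 + 5))) - 1*(-21) = 2*16*((½)*(9 + 5 - 40)/4) + 21 = 2*16*((½)*(¼)*(-26)) + 21 = 2*16*(-13/4) + 21 = -104 + 21 = -83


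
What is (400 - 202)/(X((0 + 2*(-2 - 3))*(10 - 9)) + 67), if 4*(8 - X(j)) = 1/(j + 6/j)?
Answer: 41976/15905 ≈ 2.6392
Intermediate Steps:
X(j) = 8 - 1/(4*(j + 6/j))
(400 - 202)/(X((0 + 2*(-2 - 3))*(10 - 9)) + 67) = (400 - 202)/((192 - (0 + 2*(-2 - 3))*(10 - 9) + 32*((0 + 2*(-2 - 3))*(10 - 9))**2)/(4*(6 + ((0 + 2*(-2 - 3))*(10 - 9))**2)) + 67) = 198/((192 - (0 + 2*(-5)) + 32*((0 + 2*(-5))*1)**2)/(4*(6 + ((0 + 2*(-5))*1)**2)) + 67) = 198/((192 - (0 - 10) + 32*((0 - 10)*1)**2)/(4*(6 + ((0 - 10)*1)**2)) + 67) = 198/((192 - (-10) + 32*(-10*1)**2)/(4*(6 + (-10*1)**2)) + 67) = 198/((192 - 1*(-10) + 32*(-10)**2)/(4*(6 + (-10)**2)) + 67) = 198/((192 + 10 + 32*100)/(4*(6 + 100)) + 67) = 198/((1/4)*(192 + 10 + 3200)/106 + 67) = 198/((1/4)*(1/106)*3402 + 67) = 198/(1701/212 + 67) = 198/(15905/212) = 198*(212/15905) = 41976/15905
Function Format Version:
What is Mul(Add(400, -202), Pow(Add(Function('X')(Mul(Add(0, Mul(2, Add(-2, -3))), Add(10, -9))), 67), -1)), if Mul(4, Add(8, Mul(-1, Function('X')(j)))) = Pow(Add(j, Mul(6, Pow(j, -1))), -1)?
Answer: Rational(41976, 15905) ≈ 2.6392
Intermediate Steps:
Function('X')(j) = Add(8, Mul(Rational(-1, 4), Pow(Add(j, Mul(6, Pow(j, -1))), -1)))
Mul(Add(400, -202), Pow(Add(Function('X')(Mul(Add(0, Mul(2, Add(-2, -3))), Add(10, -9))), 67), -1)) = Mul(Add(400, -202), Pow(Add(Mul(Rational(1, 4), Pow(Add(6, Pow(Mul(Add(0, Mul(2, Add(-2, -3))), Add(10, -9)), 2)), -1), Add(192, Mul(-1, Mul(Add(0, Mul(2, Add(-2, -3))), Add(10, -9))), Mul(32, Pow(Mul(Add(0, Mul(2, Add(-2, -3))), Add(10, -9)), 2)))), 67), -1)) = Mul(198, Pow(Add(Mul(Rational(1, 4), Pow(Add(6, Pow(Mul(Add(0, Mul(2, -5)), 1), 2)), -1), Add(192, Mul(-1, Mul(Add(0, Mul(2, -5)), 1)), Mul(32, Pow(Mul(Add(0, Mul(2, -5)), 1), 2)))), 67), -1)) = Mul(198, Pow(Add(Mul(Rational(1, 4), Pow(Add(6, Pow(Mul(Add(0, -10), 1), 2)), -1), Add(192, Mul(-1, Mul(Add(0, -10), 1)), Mul(32, Pow(Mul(Add(0, -10), 1), 2)))), 67), -1)) = Mul(198, Pow(Add(Mul(Rational(1, 4), Pow(Add(6, Pow(Mul(-10, 1), 2)), -1), Add(192, Mul(-1, Mul(-10, 1)), Mul(32, Pow(Mul(-10, 1), 2)))), 67), -1)) = Mul(198, Pow(Add(Mul(Rational(1, 4), Pow(Add(6, Pow(-10, 2)), -1), Add(192, Mul(-1, -10), Mul(32, Pow(-10, 2)))), 67), -1)) = Mul(198, Pow(Add(Mul(Rational(1, 4), Pow(Add(6, 100), -1), Add(192, 10, Mul(32, 100))), 67), -1)) = Mul(198, Pow(Add(Mul(Rational(1, 4), Pow(106, -1), Add(192, 10, 3200)), 67), -1)) = Mul(198, Pow(Add(Mul(Rational(1, 4), Rational(1, 106), 3402), 67), -1)) = Mul(198, Pow(Add(Rational(1701, 212), 67), -1)) = Mul(198, Pow(Rational(15905, 212), -1)) = Mul(198, Rational(212, 15905)) = Rational(41976, 15905)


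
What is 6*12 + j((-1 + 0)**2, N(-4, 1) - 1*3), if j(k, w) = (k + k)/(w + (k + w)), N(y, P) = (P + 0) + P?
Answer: 70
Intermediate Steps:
N(y, P) = 2*P (N(y, P) = P + P = 2*P)
j(k, w) = 2*k/(k + 2*w) (j(k, w) = (2*k)/(k + 2*w) = 2*k/(k + 2*w))
6*12 + j((-1 + 0)**2, N(-4, 1) - 1*3) = 6*12 + 2*(-1 + 0)**2/((-1 + 0)**2 + 2*(2*1 - 1*3)) = 72 + 2*(-1)**2/((-1)**2 + 2*(2 - 3)) = 72 + 2*1/(1 + 2*(-1)) = 72 + 2*1/(1 - 2) = 72 + 2*1/(-1) = 72 + 2*1*(-1) = 72 - 2 = 70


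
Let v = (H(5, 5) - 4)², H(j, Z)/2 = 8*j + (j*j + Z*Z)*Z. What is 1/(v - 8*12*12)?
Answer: 1/330624 ≈ 3.0246e-6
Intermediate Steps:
H(j, Z) = 16*j + 2*Z*(Z² + j²) (H(j, Z) = 2*(8*j + (j*j + Z*Z)*Z) = 2*(8*j + (j² + Z²)*Z) = 2*(8*j + (Z² + j²)*Z) = 2*(8*j + Z*(Z² + j²)) = 16*j + 2*Z*(Z² + j²))
v = 331776 (v = ((2*5³ + 16*5 + 2*5*5²) - 4)² = ((2*125 + 80 + 2*5*25) - 4)² = ((250 + 80 + 250) - 4)² = (580 - 4)² = 576² = 331776)
1/(v - 8*12*12) = 1/(331776 - 8*12*12) = 1/(331776 - 96*12) = 1/(331776 - 1152) = 1/330624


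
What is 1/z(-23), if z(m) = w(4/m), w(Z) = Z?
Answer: -23/4 ≈ -5.7500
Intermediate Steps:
z(m) = 4/m
1/z(-23) = 1/(4/(-23)) = 1/(4*(-1/23)) = 1/(-4/23) = -23/4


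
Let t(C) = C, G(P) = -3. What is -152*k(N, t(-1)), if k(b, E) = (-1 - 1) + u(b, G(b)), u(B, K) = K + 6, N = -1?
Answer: -152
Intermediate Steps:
u(B, K) = 6 + K
k(b, E) = 1 (k(b, E) = (-1 - 1) + (6 - 3) = -2 + 3 = 1)
-152*k(N, t(-1)) = -152*1 = -152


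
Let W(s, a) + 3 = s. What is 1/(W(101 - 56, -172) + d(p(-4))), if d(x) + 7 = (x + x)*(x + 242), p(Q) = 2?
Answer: 1/1011 ≈ 0.00098912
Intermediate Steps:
W(s, a) = -3 + s
d(x) = -7 + 2*x*(242 + x) (d(x) = -7 + (x + x)*(x + 242) = -7 + (2*x)*(242 + x) = -7 + 2*x*(242 + x))
1/(W(101 - 56, -172) + d(p(-4))) = 1/((-3 + (101 - 56)) + (-7 + 2*2² + 484*2)) = 1/((-3 + 45) + (-7 + 2*4 + 968)) = 1/(42 + (-7 + 8 + 968)) = 1/(42 + 969) = 1/1011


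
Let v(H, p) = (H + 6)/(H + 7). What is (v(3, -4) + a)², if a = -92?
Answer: 829921/100 ≈ 8299.2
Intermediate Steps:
v(H, p) = (6 + H)/(7 + H)
(v(3, -4) + a)² = ((6 + 3)/(7 + 3) - 92)² = (9/10 - 92)² = (-911/10)² = 829921/100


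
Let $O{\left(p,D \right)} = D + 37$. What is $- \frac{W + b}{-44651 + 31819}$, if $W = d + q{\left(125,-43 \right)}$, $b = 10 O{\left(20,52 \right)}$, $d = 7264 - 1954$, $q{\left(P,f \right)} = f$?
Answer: $\frac{6157}{12832} \approx 0.47982$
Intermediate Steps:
$d = 5310$
$O{\left(p,D \right)} = 37 + D$
$b = 890$ ($b = 10 \left(37 + 52\right) = 10 \cdot 89 = 890$)
$W = 5267$ ($W = 5310 - 43 = 5267$)
$- \frac{W + b}{-44651 + 31819} = - \frac{5267 + 890}{-44651 + 31819} = - \frac{6157}{-12832} = - \frac{6157 \left(-1\right)}{12832} = \left(-1\right) \left(- \frac{6157}{12832}\right) = \frac{6157}{12832}$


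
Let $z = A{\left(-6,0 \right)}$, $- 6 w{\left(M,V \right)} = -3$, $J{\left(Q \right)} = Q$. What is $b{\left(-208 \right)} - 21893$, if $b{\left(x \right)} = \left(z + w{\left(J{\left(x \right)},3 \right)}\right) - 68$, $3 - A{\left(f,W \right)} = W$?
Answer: $- \frac{43915}{2} \approx -21958.0$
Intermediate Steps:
$A{\left(f,W \right)} = 3 - W$
$w{\left(M,V \right)} = \frac{1}{2}$ ($w{\left(M,V \right)} = \left(- \frac{1}{6}\right) \left(-3\right) = \frac{1}{2}$)
$z = 3$ ($z = 3 - 0 = 3 + 0 = 3$)
$b{\left(x \right)} = - \frac{129}{2}$ ($b{\left(x \right)} = \left(3 + \frac{1}{2}\right) - 68 = \frac{7}{2} - 68 = - \frac{129}{2}$)
$b{\left(-208 \right)} - 21893 = - \frac{129}{2} - 21893 = - \frac{43915}{2}$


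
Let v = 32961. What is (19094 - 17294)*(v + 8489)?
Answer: 74610000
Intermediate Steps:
(19094 - 17294)*(v + 8489) = (19094 - 17294)*(32961 + 8489) = 1800*41450 = 74610000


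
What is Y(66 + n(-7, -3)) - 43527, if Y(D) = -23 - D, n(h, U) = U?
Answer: -43613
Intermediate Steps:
Y(66 + n(-7, -3)) - 43527 = (-23 - (66 - 3)) - 43527 = (-23 - 1*63) - 43527 = (-23 - 63) - 43527 = -86 - 43527 = -43613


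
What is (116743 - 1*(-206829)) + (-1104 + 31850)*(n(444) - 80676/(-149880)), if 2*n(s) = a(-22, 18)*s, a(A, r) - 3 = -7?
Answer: -168379727941/6245 ≈ -2.6962e+7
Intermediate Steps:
a(A, r) = -4 (a(A, r) = 3 - 7 = -4)
n(s) = -2*s (n(s) = (-4*s)/2 = -2*s)
(116743 - 1*(-206829)) + (-1104 + 31850)*(n(444) - 80676/(-149880)) = (116743 - 1*(-206829)) + (-1104 + 31850)*(-2*444 - 80676/(-149880)) = (116743 + 206829) + 30746*(-888 - 80676*(-1/149880)) = 323572 + 30746*(-888 + 6723/12490) = 323572 + 30746*(-11084397/12490) = 323572 - 170400435081/6245 = -168379727941/6245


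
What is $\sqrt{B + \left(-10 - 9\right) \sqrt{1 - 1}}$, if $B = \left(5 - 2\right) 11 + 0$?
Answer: $\sqrt{33} \approx 5.7446$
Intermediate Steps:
$B = 33$ ($B = 3 \cdot 11 + 0 = 33 + 0 = 33$)
$\sqrt{B + \left(-10 - 9\right) \sqrt{1 - 1}} = \sqrt{33 + \left(-10 - 9\right) \sqrt{1 - 1}} = \sqrt{33 - 19 \sqrt{0}} = \sqrt{33 - 0} = \sqrt{33 + 0} = \sqrt{33}$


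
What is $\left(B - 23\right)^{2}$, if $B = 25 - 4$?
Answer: $4$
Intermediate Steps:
$B = 21$
$\left(B - 23\right)^{2} = \left(21 - 23\right)^{2} = \left(-2\right)^{2} = 4$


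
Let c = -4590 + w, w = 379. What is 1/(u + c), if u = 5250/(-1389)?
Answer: -463/1951443 ≈ -0.00023726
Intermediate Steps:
u = -1750/463 (u = 5250*(-1/1389) = -1750/463 ≈ -3.7797)
c = -4211 (c = -4590 + 379 = -4211)
1/(u + c) = 1/(-1750/463 - 4211) = 1/(-1951443/463) = -463/1951443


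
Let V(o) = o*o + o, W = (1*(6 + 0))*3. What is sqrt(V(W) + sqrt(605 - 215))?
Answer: sqrt(342 + sqrt(390)) ≈ 19.020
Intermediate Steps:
W = 18 (W = (1*6)*3 = 6*3 = 18)
V(o) = o + o**2 (V(o) = o**2 + o = o + o**2)
sqrt(V(W) + sqrt(605 - 215)) = sqrt(18*(1 + 18) + sqrt(605 - 215)) = sqrt(18*19 + sqrt(390)) = sqrt(342 + sqrt(390))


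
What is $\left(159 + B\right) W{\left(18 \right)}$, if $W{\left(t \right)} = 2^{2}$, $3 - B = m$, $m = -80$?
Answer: $968$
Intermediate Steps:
$B = 83$ ($B = 3 - -80 = 3 + 80 = 83$)
$W{\left(t \right)} = 4$
$\left(159 + B\right) W{\left(18 \right)} = \left(159 + 83\right) 4 = 242 \cdot 4 = 968$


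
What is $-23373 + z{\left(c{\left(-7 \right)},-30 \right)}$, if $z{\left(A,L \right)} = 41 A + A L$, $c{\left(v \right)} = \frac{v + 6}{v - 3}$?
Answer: $- \frac{233719}{10} \approx -23372.0$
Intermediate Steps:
$c{\left(v \right)} = \frac{6 + v}{-3 + v}$
$-23373 + z{\left(c{\left(-7 \right)},-30 \right)} = -23373 + \frac{6 - 7}{-3 - 7} \left(41 - 30\right) = -23373 + \frac{1}{-10} \left(-1\right) 11 = -23373 + \left(- \frac{1}{10}\right) \left(-1\right) 11 = -23373 + \frac{1}{10} \cdot 11 = -23373 + \frac{11}{10} = - \frac{233719}{10}$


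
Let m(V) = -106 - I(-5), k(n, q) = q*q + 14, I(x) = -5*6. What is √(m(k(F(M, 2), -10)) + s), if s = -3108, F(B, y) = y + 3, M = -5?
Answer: 4*I*√199 ≈ 56.427*I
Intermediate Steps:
I(x) = -30
F(B, y) = 3 + y
k(n, q) = 14 + q² (k(n, q) = q² + 14 = 14 + q²)
m(V) = -76 (m(V) = -106 - 1*(-30) = -106 + 30 = -76)
√(m(k(F(M, 2), -10)) + s) = √(-76 - 3108) = √(-3184) = 4*I*√199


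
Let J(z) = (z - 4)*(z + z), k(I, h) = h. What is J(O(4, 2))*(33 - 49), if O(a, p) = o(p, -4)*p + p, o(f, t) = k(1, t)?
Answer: -1920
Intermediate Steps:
o(f, t) = t
O(a, p) = -3*p (O(a, p) = -4*p + p = -3*p)
J(z) = 2*z*(-4 + z) (J(z) = (-4 + z)*(2*z) = 2*z*(-4 + z))
J(O(4, 2))*(33 - 49) = (2*(-3*2)*(-4 - 3*2))*(33 - 49) = (2*(-6)*(-4 - 6))*(-16) = (2*(-6)*(-10))*(-16) = 120*(-16) = -1920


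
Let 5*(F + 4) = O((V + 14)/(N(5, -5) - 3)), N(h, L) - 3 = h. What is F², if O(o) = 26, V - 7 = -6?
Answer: 36/25 ≈ 1.4400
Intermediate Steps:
V = 1 (V = 7 - 6 = 1)
N(h, L) = 3 + h
F = 6/5 (F = -4 + (⅕)*26 = -4 + 26/5 = 6/5 ≈ 1.2000)
F² = (6/5)² = 36/25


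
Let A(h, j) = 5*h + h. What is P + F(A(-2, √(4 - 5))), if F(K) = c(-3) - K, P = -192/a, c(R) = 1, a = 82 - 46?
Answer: 23/3 ≈ 7.6667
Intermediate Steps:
a = 36
P = -16/3 (P = -192/36 = -192*1/36 = -16/3 ≈ -5.3333)
A(h, j) = 6*h
F(K) = 1 - K
P + F(A(-2, √(4 - 5))) = -16/3 + (1 - 6*(-2)) = -16/3 + (1 - 1*(-12)) = -16/3 + (1 + 12) = -16/3 + 13 = 23/3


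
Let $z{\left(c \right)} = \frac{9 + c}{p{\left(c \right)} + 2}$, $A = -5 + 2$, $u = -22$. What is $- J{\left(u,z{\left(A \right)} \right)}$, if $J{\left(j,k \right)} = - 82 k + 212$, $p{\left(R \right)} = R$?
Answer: $-704$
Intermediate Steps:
$A = -3$
$z{\left(c \right)} = \frac{9 + c}{2 + c}$ ($z{\left(c \right)} = \frac{9 + c}{c + 2} = \frac{9 + c}{2 + c}$)
$J{\left(j,k \right)} = 212 - 82 k$
$- J{\left(u,z{\left(A \right)} \right)} = - (212 - 82 \frac{9 - 3}{2 - 3}) = - (212 - 82 \frac{1}{-1} \cdot 6) = - (212 - 82 \left(\left(-1\right) 6\right)) = - (212 - -492) = - (212 + 492) = \left(-1\right) 704 = -704$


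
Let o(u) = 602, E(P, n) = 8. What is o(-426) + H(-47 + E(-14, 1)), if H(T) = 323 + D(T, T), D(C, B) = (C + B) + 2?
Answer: 849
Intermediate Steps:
D(C, B) = 2 + B + C (D(C, B) = (B + C) + 2 = 2 + B + C)
H(T) = 325 + 2*T (H(T) = 323 + (2 + T + T) = 323 + (2 + 2*T) = 325 + 2*T)
o(-426) + H(-47 + E(-14, 1)) = 602 + (325 + 2*(-47 + 8)) = 602 + (325 + 2*(-39)) = 602 + (325 - 78) = 602 + 247 = 849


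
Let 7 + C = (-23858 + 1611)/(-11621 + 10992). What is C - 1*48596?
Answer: -30549040/629 ≈ -48568.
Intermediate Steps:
C = 17844/629 (C = -7 + (-23858 + 1611)/(-11621 + 10992) = -7 - 22247/(-629) = -7 - 22247*(-1/629) = -7 + 22247/629 = 17844/629 ≈ 28.369)
C - 1*48596 = 17844/629 - 1*48596 = 17844/629 - 48596 = -30549040/629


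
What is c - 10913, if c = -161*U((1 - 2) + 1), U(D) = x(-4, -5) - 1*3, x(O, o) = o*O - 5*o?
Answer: -17675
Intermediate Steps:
x(O, o) = -5*o + O*o (x(O, o) = O*o - 5*o = -5*o + O*o)
U(D) = 42 (U(D) = -5*(-5 - 4) - 1*3 = -5*(-9) - 3 = 45 - 3 = 42)
c = -6762 (c = -161*42 = -6762)
c - 10913 = -6762 - 10913 = -17675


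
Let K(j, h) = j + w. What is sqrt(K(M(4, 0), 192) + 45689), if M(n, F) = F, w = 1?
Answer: sqrt(45690) ≈ 213.75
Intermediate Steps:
K(j, h) = 1 + j (K(j, h) = j + 1 = 1 + j)
sqrt(K(M(4, 0), 192) + 45689) = sqrt((1 + 0) + 45689) = sqrt(1 + 45689) = sqrt(45690)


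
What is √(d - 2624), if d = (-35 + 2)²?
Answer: I*√1535 ≈ 39.179*I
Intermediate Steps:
d = 1089 (d = (-33)² = 1089)
√(d - 2624) = √(1089 - 2624) = √(-1535) = I*√1535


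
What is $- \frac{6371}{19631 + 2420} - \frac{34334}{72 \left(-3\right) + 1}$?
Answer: $\frac{755729269}{4740965} \approx 159.4$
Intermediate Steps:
$- \frac{6371}{19631 + 2420} - \frac{34334}{72 \left(-3\right) + 1} = - \frac{6371}{22051} - \frac{34334}{-216 + 1} = \left(-6371\right) \frac{1}{22051} - \frac{34334}{-215} = - \frac{6371}{22051} - - \frac{34334}{215} = - \frac{6371}{22051} + \frac{34334}{215} = \frac{755729269}{4740965}$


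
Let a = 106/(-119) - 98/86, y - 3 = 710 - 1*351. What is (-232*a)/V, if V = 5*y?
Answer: 1205124/4630885 ≈ 0.26024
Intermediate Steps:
y = 362 (y = 3 + (710 - 1*351) = 3 + (710 - 351) = 3 + 359 = 362)
V = 1810 (V = 5*362 = 1810)
a = -10389/5117 (a = 106*(-1/119) - 98*1/86 = -106/119 - 49/43 = -10389/5117 ≈ -2.0303)
(-232*a)/V = -232*(-10389/5117)/1810 = (2410248/5117)*(1/1810) = 1205124/4630885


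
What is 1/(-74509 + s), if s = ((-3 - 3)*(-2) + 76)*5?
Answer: -1/74069 ≈ -1.3501e-5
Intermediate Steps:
s = 440 (s = (-6*(-2) + 76)*5 = (12 + 76)*5 = 88*5 = 440)
1/(-74509 + s) = 1/(-74509 + 440) = 1/(-74069) = -1/74069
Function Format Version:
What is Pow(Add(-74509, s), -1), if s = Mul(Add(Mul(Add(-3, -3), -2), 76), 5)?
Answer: Rational(-1, 74069) ≈ -1.3501e-5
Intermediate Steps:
s = 440 (s = Mul(Add(Mul(-6, -2), 76), 5) = Mul(Add(12, 76), 5) = Mul(88, 5) = 440)
Pow(Add(-74509, s), -1) = Pow(Add(-74509, 440), -1) = Pow(-74069, -1) = Rational(-1, 74069)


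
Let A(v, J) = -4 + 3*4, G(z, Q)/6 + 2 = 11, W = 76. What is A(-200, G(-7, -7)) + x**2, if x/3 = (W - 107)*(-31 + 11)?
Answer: 3459608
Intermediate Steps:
G(z, Q) = 54 (G(z, Q) = -12 + 6*11 = -12 + 66 = 54)
A(v, J) = 8 (A(v, J) = -4 + 12 = 8)
x = 1860 (x = 3*((76 - 107)*(-31 + 11)) = 3*(-31*(-20)) = 3*620 = 1860)
A(-200, G(-7, -7)) + x**2 = 8 + 1860**2 = 8 + 3459600 = 3459608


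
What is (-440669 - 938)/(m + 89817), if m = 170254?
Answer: -441607/260071 ≈ -1.6980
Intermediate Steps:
(-440669 - 938)/(m + 89817) = (-440669 - 938)/(170254 + 89817) = -441607/260071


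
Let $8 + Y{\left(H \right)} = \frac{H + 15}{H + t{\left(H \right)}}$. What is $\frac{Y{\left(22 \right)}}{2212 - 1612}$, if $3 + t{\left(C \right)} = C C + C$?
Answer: $- \frac{4163}{315000} \approx -0.013216$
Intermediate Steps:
$t{\left(C \right)} = -3 + C + C^{2}$ ($t{\left(C \right)} = -3 + \left(C C + C\right) = -3 + \left(C^{2} + C\right) = -3 + \left(C + C^{2}\right) = -3 + C + C^{2}$)
$Y{\left(H \right)} = -8 + \frac{15 + H}{-3 + H^{2} + 2 H}$ ($Y{\left(H \right)} = -8 + \frac{H + 15}{H + \left(-3 + H + H^{2}\right)} = -8 + \frac{15 + H}{-3 + H^{2} + 2 H}$)
$\frac{Y{\left(22 \right)}}{2212 - 1612} = \frac{\frac{1}{-3 + 22^{2} + 2 \cdot 22} \left(39 - 330 - 8 \cdot 22^{2}\right)}{2212 - 1612} = \frac{\frac{1}{-3 + 484 + 44} \left(39 - 330 - 3872\right)}{600} = \frac{39 - 330 - 3872}{525} \cdot \frac{1}{600} = \frac{1}{525} \left(-4163\right) \frac{1}{600} = \left(- \frac{4163}{525}\right) \frac{1}{600} = - \frac{4163}{315000}$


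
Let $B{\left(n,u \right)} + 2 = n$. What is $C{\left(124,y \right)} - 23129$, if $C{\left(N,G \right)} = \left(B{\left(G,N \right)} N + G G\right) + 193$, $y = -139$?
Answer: $-21099$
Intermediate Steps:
$B{\left(n,u \right)} = -2 + n$
$C{\left(N,G \right)} = 193 + G^{2} + N \left(-2 + G\right)$ ($C{\left(N,G \right)} = \left(\left(-2 + G\right) N + G G\right) + 193 = \left(N \left(-2 + G\right) + G^{2}\right) + 193 = \left(G^{2} + N \left(-2 + G\right)\right) + 193 = 193 + G^{2} + N \left(-2 + G\right)$)
$C{\left(124,y \right)} - 23129 = \left(193 + \left(-139\right)^{2} + 124 \left(-2 - 139\right)\right) - 23129 = \left(193 + 19321 + 124 \left(-141\right)\right) - 23129 = \left(193 + 19321 - 17484\right) - 23129 = 2030 - 23129 = -21099$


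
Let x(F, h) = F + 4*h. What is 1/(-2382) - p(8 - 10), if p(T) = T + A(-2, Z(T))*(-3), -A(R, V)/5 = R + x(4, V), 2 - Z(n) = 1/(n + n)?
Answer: -388267/2382 ≈ -163.00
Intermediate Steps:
Z(n) = 2 - 1/(2*n) (Z(n) = 2 - 1/(n + n) = 2 - 1/(2*n))
A(R, V) = -20 - 20*V - 5*R (A(R, V) = -5*(R + (4 + 4*V)) = -5*(4 + R + 4*V) = -20 - 20*V - 5*R)
p(T) = 150 + T - 30/T (p(T) = T + (-20 - 20*(2 - 1/(2*T)) - 5*(-2))*(-3) = T + (-20 + (-40 + 10/T) + 10)*(-3) = T + (-50 + 10/T)*(-3) = T + (150 - 30/T) = 150 + T - 30/T)
1/(-2382) - p(8 - 10) = 1/(-2382) - (150 + (8 - 10) - 30/(8 - 10)) = -1/2382 - (150 - 2 - 30/(-2)) = -1/2382 - (150 - 2 - 30*(-1/2)) = -1/2382 - (150 - 2 + 15) = -1/2382 - 1*163 = -1/2382 - 163 = -388267/2382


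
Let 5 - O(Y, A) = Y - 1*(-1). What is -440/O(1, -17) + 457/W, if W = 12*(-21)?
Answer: -37417/252 ≈ -148.48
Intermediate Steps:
O(Y, A) = 4 - Y (O(Y, A) = 5 - (Y - 1*(-1)) = 5 - (Y + 1) = 5 - (1 + Y) = 5 + (-1 - Y) = 4 - Y)
W = -252
-440/O(1, -17) + 457/W = -440/(4 - 1*1) + 457/(-252) = -440/(4 - 1) + 457*(-1/252) = -440/3 - 457/252 = -37417/252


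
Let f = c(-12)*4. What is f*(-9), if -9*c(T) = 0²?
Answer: 0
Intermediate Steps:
c(T) = 0 (c(T) = -⅑*0² = -⅑*0 = 0)
f = 0 (f = 0*4 = 0)
f*(-9) = 0*(-9) = 0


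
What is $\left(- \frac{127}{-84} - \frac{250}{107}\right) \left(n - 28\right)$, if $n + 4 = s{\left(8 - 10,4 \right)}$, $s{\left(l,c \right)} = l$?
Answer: $\frac{125987}{4494} \approx 28.034$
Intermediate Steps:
$n = -6$ ($n = -4 + \left(8 - 10\right) = -4 - 2 = -6$)
$\left(- \frac{127}{-84} - \frac{250}{107}\right) \left(n - 28\right) = \left(- \frac{127}{-84} - \frac{250}{107}\right) \left(-6 - 28\right) = \left(\left(-127\right) \left(- \frac{1}{84}\right) - \frac{250}{107}\right) \left(-34\right) = \left(\frac{127}{84} - \frac{250}{107}\right) \left(-34\right) = \left(- \frac{7411}{8988}\right) \left(-34\right) = \frac{125987}{4494}$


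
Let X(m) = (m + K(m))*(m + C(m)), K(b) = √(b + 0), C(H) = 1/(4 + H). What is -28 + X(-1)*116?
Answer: 148/3 - 232*I/3 ≈ 49.333 - 77.333*I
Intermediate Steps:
K(b) = √b
X(m) = (m + √m)*(m + 1/(4 + m))
-28 + X(-1)*116 = -28 + ((-1 + √(-1) + (4 - 1)*((-1)² + (-1)^(3/2)))/(4 - 1))*116 = -28 + ((-1 + I + 3*(1 - I))/3)*116 = -28 + ((-1 + I + (3 - 3*I))/3)*116 = -28 + ((2 - 2*I)/3)*116 = -28 + (⅔ - 2*I/3)*116 = -28 + (232/3 - 232*I/3) = 148/3 - 232*I/3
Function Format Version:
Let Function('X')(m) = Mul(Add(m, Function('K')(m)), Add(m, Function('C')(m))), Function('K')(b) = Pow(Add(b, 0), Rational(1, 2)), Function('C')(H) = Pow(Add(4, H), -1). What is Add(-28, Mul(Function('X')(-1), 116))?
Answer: Add(Rational(148, 3), Mul(Rational(-232, 3), I)) ≈ Add(49.333, Mul(-77.333, I))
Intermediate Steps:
Function('K')(b) = Pow(b, Rational(1, 2))
Function('X')(m) = Mul(Add(m, Pow(m, Rational(1, 2))), Add(m, Pow(Add(4, m), -1)))
Add(-28, Mul(Function('X')(-1), 116)) = Add(-28, Mul(Mul(Pow(Add(4, -1), -1), Add(-1, Pow(-1, Rational(1, 2)), Mul(Add(4, -1), Add(Pow(-1, 2), Pow(-1, Rational(3, 2)))))), 116)) = Add(-28, Mul(Mul(Pow(3, -1), Add(-1, I, Mul(3, Add(1, Mul(-1, I))))), 116)) = Add(-28, Mul(Mul(Rational(1, 3), Add(-1, I, Add(3, Mul(-3, I)))), 116)) = Add(-28, Mul(Mul(Rational(1, 3), Add(2, Mul(-2, I))), 116)) = Add(-28, Mul(Add(Rational(2, 3), Mul(Rational(-2, 3), I)), 116)) = Add(-28, Add(Rational(232, 3), Mul(Rational(-232, 3), I))) = Add(Rational(148, 3), Mul(Rational(-232, 3), I))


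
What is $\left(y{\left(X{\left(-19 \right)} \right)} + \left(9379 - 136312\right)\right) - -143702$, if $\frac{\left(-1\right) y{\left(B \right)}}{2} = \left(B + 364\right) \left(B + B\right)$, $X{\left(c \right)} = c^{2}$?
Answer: $-1030131$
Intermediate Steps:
$y{\left(B \right)} = - 4 B \left(364 + B\right)$ ($y{\left(B \right)} = - 2 \left(B + 364\right) \left(B + B\right) = - 2 \left(364 + B\right) 2 B = - 2 \cdot 2 B \left(364 + B\right) = - 4 B \left(364 + B\right)$)
$\left(y{\left(X{\left(-19 \right)} \right)} + \left(9379 - 136312\right)\right) - -143702 = \left(- 4 \left(-19\right)^{2} \left(364 + \left(-19\right)^{2}\right) + \left(9379 - 136312\right)\right) - -143702 = \left(\left(-4\right) 361 \left(364 + 361\right) - 126933\right) + 143702 = \left(\left(-4\right) 361 \cdot 725 - 126933\right) + 143702 = \left(-1046900 - 126933\right) + 143702 = -1173833 + 143702 = -1030131$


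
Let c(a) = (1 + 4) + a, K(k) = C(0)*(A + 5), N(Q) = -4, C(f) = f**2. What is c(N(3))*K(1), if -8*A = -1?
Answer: 0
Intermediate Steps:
A = 1/8 (A = -1/8*(-1) = 1/8 ≈ 0.12500)
K(k) = 0 (K(k) = 0**2*(1/8 + 5) = 0*(41/8) = 0)
c(a) = 5 + a
c(N(3))*K(1) = (5 - 4)*0 = 1*0 = 0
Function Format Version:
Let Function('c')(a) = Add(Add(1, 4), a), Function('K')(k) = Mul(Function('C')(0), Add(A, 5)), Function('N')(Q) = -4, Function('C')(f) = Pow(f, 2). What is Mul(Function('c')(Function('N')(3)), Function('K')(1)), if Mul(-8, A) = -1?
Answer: 0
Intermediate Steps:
A = Rational(1, 8) (A = Mul(Rational(-1, 8), -1) = Rational(1, 8) ≈ 0.12500)
Function('K')(k) = 0 (Function('K')(k) = Mul(Pow(0, 2), Add(Rational(1, 8), 5)) = Mul(0, Rational(41, 8)) = 0)
Function('c')(a) = Add(5, a)
Mul(Function('c')(Function('N')(3)), Function('K')(1)) = Mul(Add(5, -4), 0) = Mul(1, 0) = 0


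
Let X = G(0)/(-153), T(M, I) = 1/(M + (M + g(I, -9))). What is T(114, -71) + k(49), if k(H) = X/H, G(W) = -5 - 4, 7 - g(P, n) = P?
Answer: 67/14994 ≈ 0.0044685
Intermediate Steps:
g(P, n) = 7 - P
G(W) = -9
T(M, I) = 1/(7 - I + 2*M) (T(M, I) = 1/(M + (M + (7 - I))) = 1/(M + (7 + M - I)) = 1/(7 - I + 2*M))
X = 1/17 (X = -9/(-153) = -9*(-1/153) = 1/17 ≈ 0.058824)
k(H) = 1/(17*H)
T(114, -71) + k(49) = 1/(7 - 1*(-71) + 2*114) + (1/17)/49 = 1/(7 + 71 + 228) + (1/17)*(1/49) = 1/306 + 1/833 = 67/14994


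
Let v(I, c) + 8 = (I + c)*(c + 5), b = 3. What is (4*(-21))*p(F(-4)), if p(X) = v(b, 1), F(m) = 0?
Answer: -1344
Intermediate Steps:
v(I, c) = -8 + (5 + c)*(I + c) (v(I, c) = -8 + (I + c)*(c + 5) = -8 + (I + c)*(5 + c) = -8 + (5 + c)*(I + c))
p(X) = 16 (p(X) = -8 + 1² + 5*3 + 5*1 + 3*1 = -8 + 1 + 15 + 5 + 3 = 16)
(4*(-21))*p(F(-4)) = (4*(-21))*16 = -84*16 = -1344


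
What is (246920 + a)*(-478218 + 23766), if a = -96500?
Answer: -68358669840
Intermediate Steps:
(246920 + a)*(-478218 + 23766) = (246920 - 96500)*(-478218 + 23766) = 150420*(-454452) = -68358669840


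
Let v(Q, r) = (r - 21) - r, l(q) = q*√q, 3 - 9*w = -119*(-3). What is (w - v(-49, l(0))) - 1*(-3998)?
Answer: 11939/3 ≈ 3979.7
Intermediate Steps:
w = -118/3 (w = ⅓ - (-119)*(-3)/9 = ⅓ - ⅑*357 = ⅓ - 119/3 = -118/3 ≈ -39.333)
l(q) = q^(3/2)
v(Q, r) = -21 (v(Q, r) = (-21 + r) - r = -21)
(w - v(-49, l(0))) - 1*(-3998) = (-118/3 - 1*(-21)) - 1*(-3998) = (-118/3 + 21) + 3998 = -55/3 + 3998 = 11939/3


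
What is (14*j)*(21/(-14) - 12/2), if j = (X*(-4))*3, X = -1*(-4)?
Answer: 5040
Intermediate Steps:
X = 4
j = -48 (j = (4*(-4))*3 = -16*3 = -48)
(14*j)*(21/(-14) - 12/2) = (14*(-48))*(21/(-14) - 12/2) = -672*(21*(-1/14) - 12*1/2) = -672*(-3/2 - 6) = -672*(-15/2) = 5040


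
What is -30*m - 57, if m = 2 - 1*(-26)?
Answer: -897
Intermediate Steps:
m = 28 (m = 2 + 26 = 28)
-30*m - 57 = -30*28 - 57 = -840 - 57 = -897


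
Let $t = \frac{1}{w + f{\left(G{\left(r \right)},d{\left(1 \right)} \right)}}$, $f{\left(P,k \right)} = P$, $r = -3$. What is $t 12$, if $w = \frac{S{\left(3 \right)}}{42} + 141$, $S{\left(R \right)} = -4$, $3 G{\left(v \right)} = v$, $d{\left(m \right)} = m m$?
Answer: $\frac{126}{1469} \approx 0.085773$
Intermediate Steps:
$d{\left(m \right)} = m^{2}$
$G{\left(v \right)} = \frac{v}{3}$
$w = \frac{2959}{21}$ ($w = - \frac{4}{42} + 141 = \left(-4\right) \frac{1}{42} + 141 = - \frac{2}{21} + 141 = \frac{2959}{21} \approx 140.9$)
$t = \frac{21}{2938}$ ($t = \frac{1}{\frac{2959}{21} + \frac{1}{3} \left(-3\right)} = \frac{1}{\frac{2959}{21} - 1} = \frac{1}{\frac{2938}{21}} = \frac{21}{2938} \approx 0.0071477$)
$t 12 = \frac{21}{2938} \cdot 12 = \frac{126}{1469}$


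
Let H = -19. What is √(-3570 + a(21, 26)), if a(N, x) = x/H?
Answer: 4*I*√80579/19 ≈ 59.761*I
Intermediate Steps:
a(N, x) = -x/19 (a(N, x) = x/(-19) = x*(-1/19) = -x/19)
√(-3570 + a(21, 26)) = √(-3570 - 1/19*26) = √(-3570 - 26/19) = √(-67856/19) = 4*I*√80579/19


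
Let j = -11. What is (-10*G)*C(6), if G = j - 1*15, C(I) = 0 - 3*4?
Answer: -3120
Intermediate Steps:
C(I) = -12 (C(I) = 0 - 12 = -12)
G = -26 (G = -11 - 1*15 = -11 - 15 = -26)
(-10*G)*C(6) = -10*(-26)*(-12) = 260*(-12) = -3120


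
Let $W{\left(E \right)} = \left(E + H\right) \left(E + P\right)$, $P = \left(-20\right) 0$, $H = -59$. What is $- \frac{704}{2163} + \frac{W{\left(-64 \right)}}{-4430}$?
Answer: $- \frac{10072928}{4791045} \approx -2.1024$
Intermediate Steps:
$P = 0$
$W{\left(E \right)} = E \left(-59 + E\right)$ ($W{\left(E \right)} = \left(E - 59\right) \left(E + 0\right) = \left(-59 + E\right) E = E \left(-59 + E\right)$)
$- \frac{704}{2163} + \frac{W{\left(-64 \right)}}{-4430} = - \frac{704}{2163} + \frac{\left(-64\right) \left(-59 - 64\right)}{-4430} = \left(-704\right) \frac{1}{2163} + \left(-64\right) \left(-123\right) \left(- \frac{1}{4430}\right) = - \frac{704}{2163} + 7872 \left(- \frac{1}{4430}\right) = - \frac{704}{2163} - \frac{3936}{2215} = - \frac{10072928}{4791045}$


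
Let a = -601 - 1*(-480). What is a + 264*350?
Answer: 92279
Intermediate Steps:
a = -121 (a = -601 + 480 = -121)
a + 264*350 = -121 + 264*350 = -121 + 92400 = 92279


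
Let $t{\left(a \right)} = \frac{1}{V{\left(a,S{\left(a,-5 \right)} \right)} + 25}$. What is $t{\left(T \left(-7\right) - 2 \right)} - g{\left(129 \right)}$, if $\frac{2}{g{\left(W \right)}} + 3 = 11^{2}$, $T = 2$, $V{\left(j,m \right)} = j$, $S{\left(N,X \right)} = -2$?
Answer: $\frac{50}{531} \approx 0.094162$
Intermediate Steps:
$g{\left(W \right)} = \frac{1}{59}$ ($g{\left(W \right)} = \frac{2}{-3 + 11^{2}} = \frac{2}{-3 + 121} = \frac{2}{118} = 2 \cdot \frac{1}{118} = \frac{1}{59}$)
$t{\left(a \right)} = \frac{1}{25 + a}$ ($t{\left(a \right)} = \frac{1}{a + 25} = \frac{1}{25 + a}$)
$t{\left(T \left(-7\right) - 2 \right)} - g{\left(129 \right)} = \frac{1}{25 + \left(2 \left(-7\right) - 2\right)} - \frac{1}{59} = \frac{1}{25 - 16} - \frac{1}{59} = \frac{1}{9} - \frac{1}{59} = \frac{50}{531}$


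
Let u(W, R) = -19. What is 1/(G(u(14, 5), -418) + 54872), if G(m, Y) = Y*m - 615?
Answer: 1/62199 ≈ 1.6077e-5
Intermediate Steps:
G(m, Y) = -615 + Y*m
1/(G(u(14, 5), -418) + 54872) = 1/((-615 - 418*(-19)) + 54872) = 1/((-615 + 7942) + 54872) = 1/(7327 + 54872) = 1/62199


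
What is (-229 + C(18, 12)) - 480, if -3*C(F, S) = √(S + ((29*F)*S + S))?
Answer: -709 - 4*√393/3 ≈ -735.43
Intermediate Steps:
C(F, S) = -√(2*S + 29*F*S)/3 (C(F, S) = -√(S + ((29*F)*S + S))/3 = -√(S + (29*F*S + S))/3 = -√(S + (S + 29*F*S))/3 = -√(2*S + 29*F*S)/3)
(-229 + C(18, 12)) - 480 = (-229 - 2*√3*√(2 + 29*18)/3) - 480 = (-229 - 2*√3*√(2 + 522)/3) - 480 = (-229 - 4*√393/3) - 480 = -709 - 4*√393/3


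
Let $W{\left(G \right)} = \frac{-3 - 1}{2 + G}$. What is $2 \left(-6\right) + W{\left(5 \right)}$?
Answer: $- \frac{88}{7} \approx -12.571$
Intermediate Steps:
$W{\left(G \right)} = - \frac{4}{2 + G}$
$2 \left(-6\right) + W{\left(5 \right)} = 2 \left(-6\right) - \frac{4}{2 + 5} = -12 - \frac{4}{7} = - \frac{88}{7}$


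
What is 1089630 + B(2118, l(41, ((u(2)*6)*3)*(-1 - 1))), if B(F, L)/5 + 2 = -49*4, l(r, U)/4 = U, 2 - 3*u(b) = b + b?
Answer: 1088640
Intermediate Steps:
u(b) = ⅔ - 2*b/3 (u(b) = ⅔ - (b + b)/3 = ⅔ - 2*b/3)
l(r, U) = 4*U
B(F, L) = -990 (B(F, L) = -10 + 5*(-49*4) = -10 + 5*(-196) = -10 - 980 = -990)
1089630 + B(2118, l(41, ((u(2)*6)*3)*(-1 - 1))) = 1089630 - 990 = 1088640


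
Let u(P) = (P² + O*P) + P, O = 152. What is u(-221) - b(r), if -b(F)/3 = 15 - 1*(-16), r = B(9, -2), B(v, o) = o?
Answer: 15121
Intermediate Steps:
u(P) = P² + 153*P (u(P) = (P² + 152*P) + P = P² + 153*P)
r = -2
b(F) = -93 (b(F) = -3*(15 - 1*(-16)) = -3*(15 + 16) = -3*31 = -93)
u(-221) - b(r) = -221*(153 - 221) - 1*(-93) = -221*(-68) + 93 = 15028 + 93 = 15121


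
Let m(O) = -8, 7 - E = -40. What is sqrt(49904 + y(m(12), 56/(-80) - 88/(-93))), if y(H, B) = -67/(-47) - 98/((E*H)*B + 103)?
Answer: 5*sqrt(103407137506903)/227621 ≈ 223.37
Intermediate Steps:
E = 47 (E = 7 - 1*(-40) = 7 + 40 = 47)
y(H, B) = 67/47 - 98/(103 + 47*B*H) (y(H, B) = -67/(-47) - 98/((47*H)*B + 103) = -67*(-1/47) - 98/(47*B*H + 103) = 67/47 - 98/(103 + 47*B*H))
sqrt(49904 + y(m(12), 56/(-80) - 88/(-93))) = sqrt(49904 + (2295 + 3149*(56/(-80) - 88/(-93))*(-8))/(47*(103 + 47*(56/(-80) - 88/(-93))*(-8)))) = sqrt(49904 + (2295 + 3149*(56*(-1/80) - 88*(-1/93))*(-8))/(47*(103 + 47*(56*(-1/80) - 88*(-1/93))*(-8)))) = sqrt(49904 + (2295 + 3149*(-7/10 + 88/93)*(-8))/(47*(103 + 47*(-7/10 + 88/93)*(-8)))) = sqrt(49904 + (2295 + 3149*(229/930)*(-8))/(47*(103 + 47*(229/930)*(-8)))) = sqrt(49904 + (2295 - 2884484/465)/(47*(103 - 43052/465))) = sqrt(49904 + (1/47)*(-1817309/465)/(4843/465)) = sqrt(49904 + (1/47)*(465/4843)*(-1817309/465)) = sqrt(49904 - 1817309/227621) = sqrt(11357381075/227621) = 5*sqrt(103407137506903)/227621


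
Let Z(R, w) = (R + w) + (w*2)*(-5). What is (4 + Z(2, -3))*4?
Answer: 132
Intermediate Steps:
Z(R, w) = R - 9*w (Z(R, w) = (R + w) + (2*w)*(-5) = (R + w) - 10*w = R - 9*w)
(4 + Z(2, -3))*4 = (4 + (2 - 9*(-3)))*4 = (4 + (2 + 27))*4 = (4 + 29)*4 = 33*4 = 132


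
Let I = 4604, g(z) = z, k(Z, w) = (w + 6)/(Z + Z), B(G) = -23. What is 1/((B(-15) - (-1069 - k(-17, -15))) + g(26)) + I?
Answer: 167848062/36457 ≈ 4604.0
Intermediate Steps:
k(Z, w) = (6 + w)/(2*Z) (k(Z, w) = (6 + w)/((2*Z)) = (6 + w)*(1/(2*Z)) = (6 + w)/(2*Z))
1/((B(-15) - (-1069 - k(-17, -15))) + g(26)) + I = 1/((-23 - (-1069 - (6 - 15)/(2*(-17)))) + 26) + 4604 = 1/((-23 - (-1069 - (-1)*(-9)/(2*17))) + 26) + 4604 = 1/((-23 - (-1069 - 1*9/34)) + 26) + 4604 = 1/((-23 - (-1069 - 9/34)) + 26) + 4604 = 1/((-23 - 1*(-36355/34)) + 26) + 4604 = 1/((-23 + 36355/34) + 26) + 4604 = 1/(35573/34 + 26) + 4604 = 1/(36457/34) + 4604 = 34/36457 + 4604 = 167848062/36457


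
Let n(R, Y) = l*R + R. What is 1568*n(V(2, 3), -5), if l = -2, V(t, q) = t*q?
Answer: -9408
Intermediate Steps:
V(t, q) = q*t
n(R, Y) = -R (n(R, Y) = -2*R + R = -R)
1568*n(V(2, 3), -5) = 1568*(-3*2) = 1568*(-1*6) = 1568*(-6) = -9408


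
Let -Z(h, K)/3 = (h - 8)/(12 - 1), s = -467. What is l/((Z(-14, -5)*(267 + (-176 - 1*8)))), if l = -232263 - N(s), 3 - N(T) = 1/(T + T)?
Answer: -216936445/465132 ≈ -466.40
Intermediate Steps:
Z(h, K) = 24/11 - 3*h/11 (Z(h, K) = -3*(h - 8)/(12 - 1) = -3*(-8 + h)/11 = -3*(-8/11 + h/11) = 24/11 - 3*h/11)
N(T) = 3 - 1/(2*T) (N(T) = 3 - 1/(T + T) = 3 - 1/(2*T))
l = -216936445/934 (l = -232263 - (3 - ½/(-467)) = -232263 - (3 - ½*(-1/467)) = -232263 - (3 + 1/934) = -232263 - 1*2803/934 = -232263 - 2803/934 = -216936445/934 ≈ -2.3227e+5)
l/((Z(-14, -5)*(267 + (-176 - 1*8)))) = -216936445*1/((267 + (-176 - 1*8))*(24/11 - 3/11*(-14)))/934 = -216936445*1/((267 + (-176 - 8))*(24/11 + 42/11))/934 = -216936445*1/(6*(267 - 184))/934 = -216936445/(934*(6*83)) = -216936445/934/498 = -216936445/934*1/498 = -216936445/465132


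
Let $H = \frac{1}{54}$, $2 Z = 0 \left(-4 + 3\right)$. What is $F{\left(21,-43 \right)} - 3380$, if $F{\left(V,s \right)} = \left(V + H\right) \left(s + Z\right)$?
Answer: $- \frac{231325}{54} \approx -4283.8$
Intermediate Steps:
$Z = 0$ ($Z = \frac{0 \left(-4 + 3\right)}{2} = \frac{0 \left(-1\right)}{2} = \frac{1}{2} \cdot 0 = 0$)
$H = \frac{1}{54} \approx 0.018519$
$F{\left(V,s \right)} = s \left(\frac{1}{54} + V\right)$ ($F{\left(V,s \right)} = \left(V + \frac{1}{54}\right) \left(s + 0\right) = \left(\frac{1}{54} + V\right) s = s \left(\frac{1}{54} + V\right)$)
$F{\left(21,-43 \right)} - 3380 = - 43 \left(\frac{1}{54} + 21\right) - 3380 = \left(-43\right) \frac{1135}{54} - 3380 = - \frac{48805}{54} - 3380 = - \frac{231325}{54}$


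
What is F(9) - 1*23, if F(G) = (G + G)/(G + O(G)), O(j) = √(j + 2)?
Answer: -724/35 - 9*√11/35 ≈ -21.539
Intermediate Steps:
O(j) = √(2 + j)
F(G) = 2*G/(G + √(2 + G)) (F(G) = (G + G)/(G + √(2 + G)) = (2*G)/(G + √(2 + G)) = 2*G/(G + √(2 + G)))
F(9) - 1*23 = 2*9/(9 + √(2 + 9)) - 1*23 = 2*9/(9 + √11) - 23 = 18/(9 + √11) - 23 = -23 + 18/(9 + √11)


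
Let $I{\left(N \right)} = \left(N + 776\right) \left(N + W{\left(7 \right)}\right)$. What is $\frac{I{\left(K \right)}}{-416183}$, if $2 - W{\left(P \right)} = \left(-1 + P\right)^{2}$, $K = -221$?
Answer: $\frac{141525}{416183} \approx 0.34005$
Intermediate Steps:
$W{\left(P \right)} = 2 - \left(-1 + P\right)^{2}$
$I{\left(N \right)} = \left(-34 + N\right) \left(776 + N\right)$ ($I{\left(N \right)} = \left(N + 776\right) \left(N + \left(2 - \left(-1 + 7\right)^{2}\right)\right) = \left(776 + N\right) \left(N + \left(2 - 6^{2}\right)\right) = \left(776 + N\right) \left(N + \left(2 - 36\right)\right) = \left(776 + N\right) \left(N - 34\right) = \left(776 + N\right) \left(-34 + N\right) = \left(-34 + N\right) \left(776 + N\right)$)
$\frac{I{\left(K \right)}}{-416183} = \frac{-26384 + \left(-221\right)^{2} + 742 \left(-221\right)}{-416183} = \left(-26384 + 48841 - 163982\right) \left(- \frac{1}{416183}\right) = \left(-141525\right) \left(- \frac{1}{416183}\right) = \frac{141525}{416183}$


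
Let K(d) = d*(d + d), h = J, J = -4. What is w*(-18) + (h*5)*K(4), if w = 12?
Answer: -856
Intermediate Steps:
h = -4
K(d) = 2*d² (K(d) = d*(2*d) = 2*d²)
w*(-18) + (h*5)*K(4) = 12*(-18) + (-4*5)*(2*4²) = -216 - 40*16 = -216 - 20*32 = -216 - 640 = -856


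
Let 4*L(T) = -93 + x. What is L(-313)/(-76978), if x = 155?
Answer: -31/153956 ≈ -0.00020136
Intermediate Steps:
L(T) = 31/2 (L(T) = (-93 + 155)/4 = (¼)*62 = 31/2)
L(-313)/(-76978) = (31/2)/(-76978) = (31/2)*(-1/76978) = -31/153956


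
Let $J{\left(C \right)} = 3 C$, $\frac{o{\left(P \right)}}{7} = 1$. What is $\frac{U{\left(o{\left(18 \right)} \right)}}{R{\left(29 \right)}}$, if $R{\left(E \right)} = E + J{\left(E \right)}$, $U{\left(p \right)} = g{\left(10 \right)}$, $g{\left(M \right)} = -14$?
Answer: $- \frac{7}{58} \approx -0.12069$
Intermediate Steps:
$o{\left(P \right)} = 7$ ($o{\left(P \right)} = 7 \cdot 1 = 7$)
$U{\left(p \right)} = -14$
$R{\left(E \right)} = 4 E$ ($R{\left(E \right)} = E + 3 E = 4 E$)
$\frac{U{\left(o{\left(18 \right)} \right)}}{R{\left(29 \right)}} = - \frac{14}{4 \cdot 29} = - \frac{14}{116} = \left(-14\right) \frac{1}{116} = - \frac{7}{58}$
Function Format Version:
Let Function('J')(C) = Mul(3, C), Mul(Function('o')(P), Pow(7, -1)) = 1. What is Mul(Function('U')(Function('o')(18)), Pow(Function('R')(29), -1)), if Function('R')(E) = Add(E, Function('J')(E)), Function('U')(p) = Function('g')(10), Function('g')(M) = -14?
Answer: Rational(-7, 58) ≈ -0.12069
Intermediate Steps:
Function('o')(P) = 7 (Function('o')(P) = Mul(7, 1) = 7)
Function('U')(p) = -14
Function('R')(E) = Mul(4, E) (Function('R')(E) = Add(E, Mul(3, E)) = Mul(4, E))
Mul(Function('U')(Function('o')(18)), Pow(Function('R')(29), -1)) = Mul(-14, Pow(Mul(4, 29), -1)) = Mul(-14, Pow(116, -1)) = Mul(-14, Rational(1, 116)) = Rational(-7, 58)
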